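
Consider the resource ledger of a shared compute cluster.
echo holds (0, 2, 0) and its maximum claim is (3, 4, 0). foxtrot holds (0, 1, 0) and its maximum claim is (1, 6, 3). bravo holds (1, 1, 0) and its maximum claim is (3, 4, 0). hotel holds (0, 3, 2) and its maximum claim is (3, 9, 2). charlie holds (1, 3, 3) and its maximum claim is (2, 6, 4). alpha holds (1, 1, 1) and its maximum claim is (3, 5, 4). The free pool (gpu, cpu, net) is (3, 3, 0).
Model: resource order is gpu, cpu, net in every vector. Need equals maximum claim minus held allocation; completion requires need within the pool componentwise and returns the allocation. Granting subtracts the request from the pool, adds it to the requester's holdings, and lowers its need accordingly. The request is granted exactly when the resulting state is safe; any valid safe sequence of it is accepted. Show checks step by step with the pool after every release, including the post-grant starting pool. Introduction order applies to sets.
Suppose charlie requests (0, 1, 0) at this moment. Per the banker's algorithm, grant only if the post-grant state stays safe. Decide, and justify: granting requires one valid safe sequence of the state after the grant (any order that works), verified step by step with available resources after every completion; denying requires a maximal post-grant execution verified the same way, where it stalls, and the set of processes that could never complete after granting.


DENY. Granting would leave the state unsafe.
Key observation: after echo, bravo the pool peaks at (4, 5, 0), and each blocked process is short somewhere: foxtrot on net; hotel on cpu; charlie on net; alpha on net.
On the post-grant state, echo, bravo is a maximal run — nothing extends it. Verifying each step:
  pool = (3, 2, 0)
  echo: need (3, 2, 0) fits (3, 2, 0); releases (0, 2, 0), pool now (3, 4, 0)
  bravo: need (2, 3, 0) fits (3, 4, 0); releases (1, 1, 0), pool now (4, 5, 0)
  blocked: foxtrot wants (1, 5, 3), pool (4, 5, 0) — not enough net
  blocked: hotel wants (3, 6, 0), pool (4, 5, 0) — not enough cpu
  blocked: charlie wants (1, 2, 1), pool (4, 5, 0) — not enough net
  blocked: alpha wants (2, 4, 3), pool (4, 5, 0) — not enough net
Had the request been granted, foxtrot, hotel, charlie and alpha could never finish.


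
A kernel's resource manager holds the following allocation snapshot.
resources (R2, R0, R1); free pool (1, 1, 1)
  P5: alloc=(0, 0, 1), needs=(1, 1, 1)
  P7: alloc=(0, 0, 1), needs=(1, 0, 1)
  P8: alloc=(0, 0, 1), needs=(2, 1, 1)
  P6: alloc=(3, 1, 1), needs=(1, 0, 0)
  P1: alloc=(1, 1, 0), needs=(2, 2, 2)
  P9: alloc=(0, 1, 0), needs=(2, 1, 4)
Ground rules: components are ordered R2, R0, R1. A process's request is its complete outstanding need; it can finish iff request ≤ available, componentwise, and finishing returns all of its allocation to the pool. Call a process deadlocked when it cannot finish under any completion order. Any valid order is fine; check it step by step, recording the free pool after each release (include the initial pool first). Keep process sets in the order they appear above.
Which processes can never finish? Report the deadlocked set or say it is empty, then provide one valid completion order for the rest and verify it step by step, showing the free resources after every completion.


Nothing here is deadlocked.
Key observation: no deadlock: P5 fits now, and the freed resources carry the rest through.
One completion order for the rest: P5, P6, P8, P1, P9, P7. Verifying each step:
  pool = (1, 1, 1)
  P5 needs (1, 1, 1) <= (1, 1, 1) -> finishes; pool += (0, 0, 1) = (1, 1, 2)
  P6 needs (1, 0, 0) <= (1, 1, 2) -> finishes; pool += (3, 1, 1) = (4, 2, 3)
  P8 needs (2, 1, 1) <= (4, 2, 3) -> finishes; pool += (0, 0, 1) = (4, 2, 4)
  P1 needs (2, 2, 2) <= (4, 2, 4) -> finishes; pool += (1, 1, 0) = (5, 3, 4)
  P9 needs (2, 1, 4) <= (5, 3, 4) -> finishes; pool += (0, 1, 0) = (5, 4, 4)
  P7 needs (1, 0, 1) <= (5, 4, 4) -> finishes; pool += (0, 0, 1) = (5, 4, 5)


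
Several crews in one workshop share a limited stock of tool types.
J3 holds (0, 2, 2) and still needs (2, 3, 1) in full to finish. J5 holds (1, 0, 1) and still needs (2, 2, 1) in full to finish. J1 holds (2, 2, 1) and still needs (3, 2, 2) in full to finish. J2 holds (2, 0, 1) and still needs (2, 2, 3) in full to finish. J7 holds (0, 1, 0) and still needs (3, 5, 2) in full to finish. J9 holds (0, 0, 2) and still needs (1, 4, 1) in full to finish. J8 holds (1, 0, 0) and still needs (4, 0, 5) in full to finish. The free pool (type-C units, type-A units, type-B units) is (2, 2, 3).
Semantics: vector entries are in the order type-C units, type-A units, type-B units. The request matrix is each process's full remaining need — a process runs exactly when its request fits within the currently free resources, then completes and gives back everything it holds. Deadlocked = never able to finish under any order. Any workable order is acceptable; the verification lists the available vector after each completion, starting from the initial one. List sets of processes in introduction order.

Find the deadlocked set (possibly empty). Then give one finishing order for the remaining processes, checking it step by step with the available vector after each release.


Nothing here is deadlocked.
Key observation: J2 can run right away; the returned allocation unlocks the remaining processes in turn.
The rest can finish in the order J2, J1, J3, J7, J9, J8, J5. Check, step by step:
  pool = (2, 2, 3)
  run J2 (needs (2, 2, 3), free (2, 2, 3)); after release of (2, 0, 1) the pool is (4, 2, 4)
  run J1 (needs (3, 2, 2), free (4, 2, 4)); after release of (2, 2, 1) the pool is (6, 4, 5)
  run J3 (needs (2, 3, 1), free (6, 4, 5)); after release of (0, 2, 2) the pool is (6, 6, 7)
  run J7 (needs (3, 5, 2), free (6, 6, 7)); after release of (0, 1, 0) the pool is (6, 7, 7)
  run J9 (needs (1, 4, 1), free (6, 7, 7)); after release of (0, 0, 2) the pool is (6, 7, 9)
  run J8 (needs (4, 0, 5), free (6, 7, 9)); after release of (1, 0, 0) the pool is (7, 7, 9)
  run J5 (needs (2, 2, 1), free (7, 7, 9)); after release of (1, 0, 1) the pool is (8, 7, 10)


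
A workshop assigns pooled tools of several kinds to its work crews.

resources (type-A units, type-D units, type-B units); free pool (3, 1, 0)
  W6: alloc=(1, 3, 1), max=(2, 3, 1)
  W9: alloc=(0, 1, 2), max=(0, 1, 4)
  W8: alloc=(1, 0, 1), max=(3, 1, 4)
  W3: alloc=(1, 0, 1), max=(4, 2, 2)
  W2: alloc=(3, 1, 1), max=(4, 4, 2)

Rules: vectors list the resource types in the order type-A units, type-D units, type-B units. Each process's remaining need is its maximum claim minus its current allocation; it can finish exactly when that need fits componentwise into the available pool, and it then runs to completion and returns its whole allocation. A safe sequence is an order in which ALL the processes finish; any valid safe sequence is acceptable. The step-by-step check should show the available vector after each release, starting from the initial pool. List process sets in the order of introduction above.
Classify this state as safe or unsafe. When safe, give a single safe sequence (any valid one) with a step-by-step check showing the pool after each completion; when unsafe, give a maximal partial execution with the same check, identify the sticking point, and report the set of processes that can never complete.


The state is SAFE; one workable sequence: W6, W3, W2, W9, W8.
Key observation: at W3 the run first touches a limit — (3, 2, 1) against (4, 4, 1), exact on a resource it actually requests.
Step-by-step check:
  pool = (3, 1, 0)
  W6: need (1, 0, 0) fits (3, 1, 0); releases (1, 3, 1), pool now (4, 4, 1)
  W3: need (3, 2, 1) fits (4, 4, 1); releases (1, 0, 1), pool now (5, 4, 2)
  W2: need (1, 3, 1) fits (5, 4, 2); releases (3, 1, 1), pool now (8, 5, 3)
  W9: need (0, 0, 2) fits (8, 5, 3); releases (0, 1, 2), pool now (8, 6, 5)
  W8: need (2, 1, 3) fits (8, 6, 5); releases (1, 0, 1), pool now (9, 6, 6)


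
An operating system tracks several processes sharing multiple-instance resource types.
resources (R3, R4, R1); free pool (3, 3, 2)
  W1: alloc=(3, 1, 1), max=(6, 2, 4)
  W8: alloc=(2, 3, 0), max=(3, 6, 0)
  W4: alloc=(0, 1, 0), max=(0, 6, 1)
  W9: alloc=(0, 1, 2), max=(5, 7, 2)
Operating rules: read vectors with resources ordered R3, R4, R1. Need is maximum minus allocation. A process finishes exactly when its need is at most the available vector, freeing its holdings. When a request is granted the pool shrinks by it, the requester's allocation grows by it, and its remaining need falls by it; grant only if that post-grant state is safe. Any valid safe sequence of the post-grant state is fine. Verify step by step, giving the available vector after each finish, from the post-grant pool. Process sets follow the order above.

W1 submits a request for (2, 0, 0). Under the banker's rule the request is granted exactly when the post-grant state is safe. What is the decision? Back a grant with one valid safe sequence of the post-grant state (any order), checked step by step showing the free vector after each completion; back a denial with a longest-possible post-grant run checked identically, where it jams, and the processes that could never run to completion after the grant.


DENY: after the grant no complete ordering would exist.
Key observation: after W8, W4 the pool peaks at (3, 7, 2), and each blocked process is short somewhere: W1 on R1; W9 on R3.
On the post-grant state, W8, W4 is a maximal run — nothing extends it. Walking it through:
  pool = (1, 3, 2)
  W8 needs (1, 3, 0) <= (1, 3, 2) -> finishes; pool += (2, 3, 0) = (3, 6, 2)
  W4 needs (0, 5, 1) <= (3, 6, 2) -> finishes; pool += (0, 1, 0) = (3, 7, 2)
  W1 still needs (1, 1, 3) but only (3, 7, 2) is free — short on R1
  W9 still needs (5, 6, 0) but only (3, 7, 2) is free — short on R3
Had the request been granted, W1 and W9 could never finish.


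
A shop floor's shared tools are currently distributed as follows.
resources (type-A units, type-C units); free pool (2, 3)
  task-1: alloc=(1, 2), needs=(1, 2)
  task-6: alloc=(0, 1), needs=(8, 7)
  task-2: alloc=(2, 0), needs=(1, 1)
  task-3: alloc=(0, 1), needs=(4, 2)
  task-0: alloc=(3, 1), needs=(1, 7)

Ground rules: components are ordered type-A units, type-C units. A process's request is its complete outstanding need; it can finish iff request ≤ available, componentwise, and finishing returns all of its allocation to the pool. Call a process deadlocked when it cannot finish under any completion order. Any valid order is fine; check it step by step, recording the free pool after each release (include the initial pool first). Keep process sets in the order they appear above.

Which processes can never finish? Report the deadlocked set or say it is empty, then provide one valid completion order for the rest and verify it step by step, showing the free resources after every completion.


The deadlocked set is task-6 and task-0.
Key observation: type-C units is the bottleneck — with task-2, task-3, task-1 done the pool holds (5, 6), short of every remaining need.
A valid finishing order for the others: task-2, task-3, task-1. Verifying each step:
  pool = (2, 3)
  task-2: need (1, 1) fits (2, 3); releases (2, 0), pool now (4, 3)
  task-3: need (4, 2) fits (4, 3); releases (0, 1), pool now (4, 4)
  task-1: need (1, 2) fits (4, 4); releases (1, 2), pool now (5, 6)
The stuck group stays short no matter what:
  task-6 still needs (8, 7) but only (5, 6) is free — short on type-A units and type-C units
  task-0 still needs (1, 7) but only (5, 6) is free — short on type-C units


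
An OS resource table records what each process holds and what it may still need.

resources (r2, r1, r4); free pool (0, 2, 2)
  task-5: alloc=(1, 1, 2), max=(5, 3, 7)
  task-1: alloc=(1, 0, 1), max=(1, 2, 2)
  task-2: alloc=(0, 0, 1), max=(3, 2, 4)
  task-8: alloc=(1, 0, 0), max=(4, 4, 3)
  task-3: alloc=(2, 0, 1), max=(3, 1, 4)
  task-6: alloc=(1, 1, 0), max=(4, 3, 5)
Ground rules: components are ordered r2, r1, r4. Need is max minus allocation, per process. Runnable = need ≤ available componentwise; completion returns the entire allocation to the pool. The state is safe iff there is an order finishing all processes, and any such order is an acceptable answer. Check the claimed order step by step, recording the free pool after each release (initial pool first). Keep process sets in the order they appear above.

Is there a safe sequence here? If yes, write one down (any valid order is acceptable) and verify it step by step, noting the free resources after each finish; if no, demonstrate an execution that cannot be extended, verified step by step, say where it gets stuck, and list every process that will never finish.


SAFE. One safe sequence: task-1, task-3, task-2, task-6, task-5, task-8.
Key observation: the first exact fit in this order is task-1 — it needs (0, 2, 1) with (0, 2, 2) free, meeting a requested resource to the last unit.
Check, step by step:
  pool = (0, 2, 2)
  task-1: need (0, 2, 1) fits (0, 2, 2); releases (1, 0, 1), pool now (1, 2, 3)
  task-3: need (1, 1, 3) fits (1, 2, 3); releases (2, 0, 1), pool now (3, 2, 4)
  task-2: need (3, 2, 3) fits (3, 2, 4); releases (0, 0, 1), pool now (3, 2, 5)
  task-6: need (3, 2, 5) fits (3, 2, 5); releases (1, 1, 0), pool now (4, 3, 5)
  task-5: need (4, 2, 5) fits (4, 3, 5); releases (1, 1, 2), pool now (5, 4, 7)
  task-8: need (3, 4, 3) fits (5, 4, 7); releases (1, 0, 0), pool now (6, 4, 7)


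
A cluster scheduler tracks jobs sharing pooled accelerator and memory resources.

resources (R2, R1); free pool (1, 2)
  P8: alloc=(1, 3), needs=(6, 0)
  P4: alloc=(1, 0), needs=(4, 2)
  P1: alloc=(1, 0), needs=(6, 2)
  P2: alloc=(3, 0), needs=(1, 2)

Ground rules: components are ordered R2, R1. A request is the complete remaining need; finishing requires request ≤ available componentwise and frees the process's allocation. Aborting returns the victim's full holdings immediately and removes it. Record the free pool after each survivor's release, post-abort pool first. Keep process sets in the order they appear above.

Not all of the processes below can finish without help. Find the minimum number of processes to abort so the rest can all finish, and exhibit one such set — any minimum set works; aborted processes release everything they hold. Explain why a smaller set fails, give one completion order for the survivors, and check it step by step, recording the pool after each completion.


Abort P1.
Key observation: P8 was stuck for good until P1 gave back (1, 0); in the order shown it finishes at step 3.
Why nothing smaller works: aborting no one leaves the state deadlocked as given.
The survivors complete as P2, P4, P8. Walking it through (starting from the post-abort pool):
  pool = (2, 2)
  P2 needs (1, 2) <= (2, 2) -> finishes; pool += (3, 0) = (5, 2)
  P4 needs (4, 2) <= (5, 2) -> finishes; pool += (1, 0) = (6, 2)
  P8 needs (6, 0) <= (6, 2) -> finishes; pool += (1, 3) = (7, 5)


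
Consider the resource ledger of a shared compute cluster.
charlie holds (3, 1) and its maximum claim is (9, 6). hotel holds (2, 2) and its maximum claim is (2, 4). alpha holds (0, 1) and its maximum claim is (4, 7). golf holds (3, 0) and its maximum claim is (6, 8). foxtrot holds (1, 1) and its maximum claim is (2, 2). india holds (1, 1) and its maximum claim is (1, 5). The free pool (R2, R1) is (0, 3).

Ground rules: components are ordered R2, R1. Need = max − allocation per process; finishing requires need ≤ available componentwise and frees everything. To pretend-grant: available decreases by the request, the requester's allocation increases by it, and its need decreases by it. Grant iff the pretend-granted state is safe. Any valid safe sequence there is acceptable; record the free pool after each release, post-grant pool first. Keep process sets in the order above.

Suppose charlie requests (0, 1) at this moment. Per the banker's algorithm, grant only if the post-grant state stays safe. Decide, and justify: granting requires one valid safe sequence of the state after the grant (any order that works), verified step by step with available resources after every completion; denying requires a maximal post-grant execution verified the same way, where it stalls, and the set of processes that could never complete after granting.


DENY. Granting would leave the state unsafe.
Key observation: after hotel, india, foxtrot, alpha the pool peaks at (4, 7), and each blocked process is short somewhere: charlie on R2; golf on R1.
On the post-grant state, hotel, india, foxtrot, alpha is a maximal run — nothing extends it. Verifying each step:
  pool = (0, 2)
  hotel needs (0, 2) <= (0, 2) -> finishes; pool += (2, 2) = (2, 4)
  india needs (0, 4) <= (2, 4) -> finishes; pool += (1, 1) = (3, 5)
  foxtrot needs (1, 1) <= (3, 5) -> finishes; pool += (1, 1) = (4, 6)
  alpha needs (4, 6) <= (4, 6) -> finishes; pool += (0, 1) = (4, 7)
  charlie cannot run: need (6, 4) vs free (4, 7) (insufficient R2)
  golf cannot run: need (3, 8) vs free (4, 7) (insufficient R1)
Processes that could never finish after the grant: charlie and golf.


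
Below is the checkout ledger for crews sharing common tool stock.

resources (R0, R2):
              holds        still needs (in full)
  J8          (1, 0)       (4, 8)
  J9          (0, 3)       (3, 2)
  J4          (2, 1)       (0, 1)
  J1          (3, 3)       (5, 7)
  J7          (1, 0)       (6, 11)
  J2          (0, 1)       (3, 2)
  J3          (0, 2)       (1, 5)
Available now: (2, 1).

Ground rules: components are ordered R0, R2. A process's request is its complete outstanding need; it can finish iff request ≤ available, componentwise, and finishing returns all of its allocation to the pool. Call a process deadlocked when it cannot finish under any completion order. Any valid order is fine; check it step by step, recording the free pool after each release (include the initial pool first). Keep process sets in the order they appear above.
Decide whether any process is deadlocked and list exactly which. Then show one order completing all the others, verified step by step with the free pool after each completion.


The deadlocked set is empty.
Key observation: no deadlock: J4 fits now, and the freed resources carry the rest through.
The rest can finish in the order J4, J9, J3, J2, J8, J1, J7. Check, step by step:
  pool = (2, 1)
  J4: need (0, 1) fits (2, 1); releases (2, 1), pool now (4, 2)
  J9: need (3, 2) fits (4, 2); releases (0, 3), pool now (4, 5)
  J3: need (1, 5) fits (4, 5); releases (0, 2), pool now (4, 7)
  J2: need (3, 2) fits (4, 7); releases (0, 1), pool now (4, 8)
  J8: need (4, 8) fits (4, 8); releases (1, 0), pool now (5, 8)
  J1: need (5, 7) fits (5, 8); releases (3, 3), pool now (8, 11)
  J7: need (6, 11) fits (8, 11); releases (1, 0), pool now (9, 11)


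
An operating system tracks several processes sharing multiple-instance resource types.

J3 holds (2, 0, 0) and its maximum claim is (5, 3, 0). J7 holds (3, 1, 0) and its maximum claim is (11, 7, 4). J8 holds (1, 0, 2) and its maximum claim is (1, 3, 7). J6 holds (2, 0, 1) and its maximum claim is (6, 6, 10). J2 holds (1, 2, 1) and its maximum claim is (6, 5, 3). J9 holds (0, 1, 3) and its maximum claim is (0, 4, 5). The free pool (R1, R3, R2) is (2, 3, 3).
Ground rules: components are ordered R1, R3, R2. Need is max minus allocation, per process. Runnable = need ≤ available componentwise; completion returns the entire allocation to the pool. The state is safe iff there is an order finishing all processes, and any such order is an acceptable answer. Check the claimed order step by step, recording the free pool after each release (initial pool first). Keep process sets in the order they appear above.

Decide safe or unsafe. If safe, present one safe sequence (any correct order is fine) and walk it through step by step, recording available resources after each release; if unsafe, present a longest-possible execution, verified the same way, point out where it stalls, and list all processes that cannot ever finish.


SAFE, for example via the order J9, J8, J3, J2, J6, J7.
Key observation: the first exact fit in this order is J9 — it needs (0, 3, 2) with (2, 3, 3) free, meeting a requested resource to the last unit.
Step-by-step check:
  pool = (2, 3, 3)
  J9 needs (0, 3, 2) <= (2, 3, 3) -> finishes; pool += (0, 1, 3) = (2, 4, 6)
  J8 needs (0, 3, 5) <= (2, 4, 6) -> finishes; pool += (1, 0, 2) = (3, 4, 8)
  J3 needs (3, 3, 0) <= (3, 4, 8) -> finishes; pool += (2, 0, 0) = (5, 4, 8)
  J2 needs (5, 3, 2) <= (5, 4, 8) -> finishes; pool += (1, 2, 1) = (6, 6, 9)
  J6 needs (4, 6, 9) <= (6, 6, 9) -> finishes; pool += (2, 0, 1) = (8, 6, 10)
  J7 needs (8, 6, 4) <= (8, 6, 10) -> finishes; pool += (3, 1, 0) = (11, 7, 10)


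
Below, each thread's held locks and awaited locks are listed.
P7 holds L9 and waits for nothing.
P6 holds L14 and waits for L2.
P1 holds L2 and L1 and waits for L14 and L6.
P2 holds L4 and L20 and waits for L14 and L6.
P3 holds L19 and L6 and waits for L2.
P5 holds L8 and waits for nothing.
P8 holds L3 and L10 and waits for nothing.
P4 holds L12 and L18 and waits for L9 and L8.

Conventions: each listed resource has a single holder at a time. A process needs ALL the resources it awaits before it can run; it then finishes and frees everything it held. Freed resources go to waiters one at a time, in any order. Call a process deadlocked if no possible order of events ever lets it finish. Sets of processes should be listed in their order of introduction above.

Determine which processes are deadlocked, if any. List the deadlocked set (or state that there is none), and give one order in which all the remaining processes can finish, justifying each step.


The deadlocked set is P6, P1, P2 and P3.
Key observation: P6 -> P1 -> P6 is a circular wait — nothing in it can go first; P3 is caught in further circular waits and P2 waits into the deadlock from upstream.
A valid finishing order for the others: P5, P7, P8, P4.
Walking it through:
  P5 waits on nothing -> runs at once and releases L8
  P7 waits on nothing -> runs at once and releases L9
  P8 waits on nothing -> runs at once and releases L3 and L10
  P4 waits on L9 and L8 — all released -> runs and releases L12 and L18


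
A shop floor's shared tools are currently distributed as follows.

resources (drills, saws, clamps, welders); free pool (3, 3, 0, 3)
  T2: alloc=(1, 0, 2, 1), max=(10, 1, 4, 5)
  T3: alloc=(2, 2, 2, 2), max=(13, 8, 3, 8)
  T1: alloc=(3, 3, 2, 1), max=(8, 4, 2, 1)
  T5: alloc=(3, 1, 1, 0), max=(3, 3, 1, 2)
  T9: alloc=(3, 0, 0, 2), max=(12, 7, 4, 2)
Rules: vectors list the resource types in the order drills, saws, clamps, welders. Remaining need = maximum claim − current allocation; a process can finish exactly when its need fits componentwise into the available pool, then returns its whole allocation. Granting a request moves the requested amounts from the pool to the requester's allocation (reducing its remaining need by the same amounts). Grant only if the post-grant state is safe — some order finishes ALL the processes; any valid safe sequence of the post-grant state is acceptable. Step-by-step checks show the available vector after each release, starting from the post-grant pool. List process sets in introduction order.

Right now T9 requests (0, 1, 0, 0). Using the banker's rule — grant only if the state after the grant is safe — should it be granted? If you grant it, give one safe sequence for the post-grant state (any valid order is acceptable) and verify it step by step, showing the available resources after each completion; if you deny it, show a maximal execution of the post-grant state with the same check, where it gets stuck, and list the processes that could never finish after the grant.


GRANT — the state after the grant stays safe, e.g. via T5, T1, T2, T9, T3.
Key observation: with (3, 2, 0, 3) left after the transfer, T5 can run at once — the state stays safe.
Check on the post-grant state, step by step:
  pool = (3, 2, 0, 3)
  T5: need (0, 2, 0, 2) fits (3, 2, 0, 3); releases (3, 1, 1, 0), pool now (6, 3, 1, 3)
  T1: need (5, 1, 0, 0) fits (6, 3, 1, 3); releases (3, 3, 2, 1), pool now (9, 6, 3, 4)
  T2: need (9, 1, 2, 4) fits (9, 6, 3, 4); releases (1, 0, 2, 1), pool now (10, 6, 5, 5)
  T9: need (9, 6, 4, 0) fits (10, 6, 5, 5); releases (3, 1, 0, 2), pool now (13, 7, 5, 7)
  T3: need (11, 6, 1, 6) fits (13, 7, 5, 7); releases (2, 2, 2, 2), pool now (15, 9, 7, 9)


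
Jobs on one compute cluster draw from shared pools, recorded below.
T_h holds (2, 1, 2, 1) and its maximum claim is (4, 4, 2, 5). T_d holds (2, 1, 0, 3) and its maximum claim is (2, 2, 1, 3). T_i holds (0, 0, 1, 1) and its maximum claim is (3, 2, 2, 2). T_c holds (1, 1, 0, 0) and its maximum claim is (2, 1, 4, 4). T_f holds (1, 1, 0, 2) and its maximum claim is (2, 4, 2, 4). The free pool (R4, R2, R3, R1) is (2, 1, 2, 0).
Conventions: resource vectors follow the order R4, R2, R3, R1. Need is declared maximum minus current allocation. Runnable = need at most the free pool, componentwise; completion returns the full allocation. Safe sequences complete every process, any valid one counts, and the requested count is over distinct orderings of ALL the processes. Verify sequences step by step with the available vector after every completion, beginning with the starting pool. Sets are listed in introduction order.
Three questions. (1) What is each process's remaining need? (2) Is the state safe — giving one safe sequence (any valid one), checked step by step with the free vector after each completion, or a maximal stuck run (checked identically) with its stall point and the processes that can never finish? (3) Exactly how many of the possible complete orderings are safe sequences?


(1) Need matrix, components ordered R4, R2, R3, R1:
  T_h: (2, 3, 0, 4)
  T_d: (0, 1, 1, 0)
  T_i: (3, 2, 1, 1)
  T_c: (1, 0, 4, 4)
  T_f: (1, 3, 2, 2)
(2) UNSAFE — no complete ordering exists.
Key observation: after T_d, T_i the pool peaks at (4, 2, 3, 4), and each blocked process is short somewhere: T_h on R2; T_c on R3; T_f on R2.
Going as far as possible: T_d, T_i; after that, nothing fits. Check, step by step:
  pool = (2, 1, 2, 0)
  T_d needs (0, 1, 1, 0) <= (2, 1, 2, 0) -> finishes; pool += (2, 1, 0, 3) = (4, 2, 2, 3)
  T_i needs (3, 2, 1, 1) <= (4, 2, 2, 3) -> finishes; pool += (0, 0, 1, 1) = (4, 2, 3, 4)
  T_h cannot run: need (2, 3, 0, 4) vs free (4, 2, 3, 4) (insufficient R2)
  T_c cannot run: need (1, 0, 4, 4) vs free (4, 2, 3, 4) (insufficient R3)
  T_f cannot run: need (1, 3, 2, 2) vs free (4, 2, 3, 4) (insufficient R2)
Processes that can never finish: T_h, T_c and T_f.
(3) The exact count: 0 of the possible complete orderings are safe sequences.


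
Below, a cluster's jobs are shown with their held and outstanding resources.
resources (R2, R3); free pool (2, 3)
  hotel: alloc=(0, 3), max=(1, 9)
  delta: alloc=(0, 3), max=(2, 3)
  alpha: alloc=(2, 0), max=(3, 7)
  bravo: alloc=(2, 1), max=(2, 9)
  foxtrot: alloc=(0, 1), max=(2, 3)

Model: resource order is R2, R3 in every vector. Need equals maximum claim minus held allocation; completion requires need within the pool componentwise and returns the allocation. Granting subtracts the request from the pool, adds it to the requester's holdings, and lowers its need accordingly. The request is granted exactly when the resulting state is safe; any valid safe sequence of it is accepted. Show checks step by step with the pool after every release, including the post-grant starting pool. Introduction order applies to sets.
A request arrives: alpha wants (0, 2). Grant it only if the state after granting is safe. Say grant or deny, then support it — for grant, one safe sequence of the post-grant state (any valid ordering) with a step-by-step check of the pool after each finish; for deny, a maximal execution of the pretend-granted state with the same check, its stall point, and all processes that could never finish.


GRANT — the state after the grant stays safe, e.g. via delta, foxtrot, alpha, hotel, bravo.
Key observation: after the grant the pool drops to (2, 1), which still lets delta finish first and unwind the rest.
Step-by-step check of the post-grant state:
  pool = (2, 1)
  delta: need (2, 0) fits (2, 1); releases (0, 3), pool now (2, 4)
  foxtrot: need (2, 2) fits (2, 4); releases (0, 1), pool now (2, 5)
  alpha: need (1, 5) fits (2, 5); releases (2, 2), pool now (4, 7)
  hotel: need (1, 6) fits (4, 7); releases (0, 3), pool now (4, 10)
  bravo: need (0, 8) fits (4, 10); releases (2, 1), pool now (6, 11)


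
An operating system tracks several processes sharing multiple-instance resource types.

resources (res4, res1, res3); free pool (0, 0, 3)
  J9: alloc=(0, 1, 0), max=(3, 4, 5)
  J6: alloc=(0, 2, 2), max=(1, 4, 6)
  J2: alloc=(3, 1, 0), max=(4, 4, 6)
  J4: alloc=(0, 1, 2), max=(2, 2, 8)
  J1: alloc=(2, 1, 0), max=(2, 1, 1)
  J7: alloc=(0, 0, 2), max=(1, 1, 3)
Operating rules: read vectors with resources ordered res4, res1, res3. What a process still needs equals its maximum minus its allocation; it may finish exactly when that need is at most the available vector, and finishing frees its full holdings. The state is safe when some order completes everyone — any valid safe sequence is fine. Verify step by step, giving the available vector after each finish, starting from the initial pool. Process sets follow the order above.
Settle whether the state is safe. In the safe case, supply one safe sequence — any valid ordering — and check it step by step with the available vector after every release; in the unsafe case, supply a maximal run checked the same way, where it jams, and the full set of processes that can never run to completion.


The state is UNSAFE.
Key observation: after J1, J7 the pool peaks at (2, 1, 5), and each blocked process is short somewhere: J9 on res4, res1; J6 on res1; J2 on res1, res3; J4 on res3.
The run J1, J7 cannot be extended any further. Verifying each step:
  pool = (0, 0, 3)
  run J1 (needs (0, 0, 1), free (0, 0, 3)); after release of (2, 1, 0) the pool is (2, 1, 3)
  run J7 (needs (1, 1, 1), free (2, 1, 3)); after release of (0, 0, 2) the pool is (2, 1, 5)
  blocked: J9 wants (3, 3, 5), pool (2, 1, 5) — not enough res4 and res1
  blocked: J6 wants (1, 2, 4), pool (2, 1, 5) — not enough res1
  blocked: J2 wants (1, 3, 6), pool (2, 1, 5) — not enough res1 and res3
  blocked: J4 wants (2, 1, 6), pool (2, 1, 5) — not enough res3
Permanently blocked: J9, J6, J2 and J4.


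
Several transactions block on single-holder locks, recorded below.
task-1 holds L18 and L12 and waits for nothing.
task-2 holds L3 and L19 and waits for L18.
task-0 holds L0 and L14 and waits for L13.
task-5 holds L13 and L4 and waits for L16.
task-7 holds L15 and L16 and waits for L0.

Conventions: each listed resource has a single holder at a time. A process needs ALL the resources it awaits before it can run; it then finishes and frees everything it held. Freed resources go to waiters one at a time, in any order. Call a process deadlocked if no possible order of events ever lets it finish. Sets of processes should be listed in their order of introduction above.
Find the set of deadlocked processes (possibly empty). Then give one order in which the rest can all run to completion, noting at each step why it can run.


The deadlocked set is task-0, task-5 and task-7.
Key observation: along task-0 -> task-5 -> task-7 -> task-0, each member waits on what the next one holds — a deadlock; no other process is dragged down with it.
A valid finishing order for the others: task-1, task-2.
Verifying each step:
  task-1 waits on nothing -> runs at once and releases L18 and L12
  task-2: everything it awaited (L18) is free; runs, freeing L3 and L19


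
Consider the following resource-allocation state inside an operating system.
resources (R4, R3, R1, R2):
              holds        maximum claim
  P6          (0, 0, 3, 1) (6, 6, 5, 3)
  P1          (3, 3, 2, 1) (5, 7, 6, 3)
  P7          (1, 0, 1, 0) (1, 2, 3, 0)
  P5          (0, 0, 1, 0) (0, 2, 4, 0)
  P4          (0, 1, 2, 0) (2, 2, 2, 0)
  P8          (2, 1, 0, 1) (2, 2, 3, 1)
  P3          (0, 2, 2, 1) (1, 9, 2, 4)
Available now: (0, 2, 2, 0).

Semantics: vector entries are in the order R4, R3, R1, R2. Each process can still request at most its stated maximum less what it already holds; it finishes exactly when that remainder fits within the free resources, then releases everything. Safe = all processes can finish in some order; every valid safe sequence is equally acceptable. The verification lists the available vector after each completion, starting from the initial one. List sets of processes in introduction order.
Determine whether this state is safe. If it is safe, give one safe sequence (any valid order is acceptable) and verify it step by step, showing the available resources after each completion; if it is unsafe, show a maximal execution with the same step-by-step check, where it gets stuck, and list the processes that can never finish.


UNSAFE.
Key observation: R2 is the bottleneck — with P7, P8, P5, P4 done the pool holds (3, 4, 6, 1), short of every remaining need.
The run P7, P8, P5, P4 cannot be extended any further. Check, step by step:
  pool = (0, 2, 2, 0)
  run P7 (needs (0, 2, 2, 0), free (0, 2, 2, 0)); after release of (1, 0, 1, 0) the pool is (1, 2, 3, 0)
  run P8 (needs (0, 1, 3, 0), free (1, 2, 3, 0)); after release of (2, 1, 0, 1) the pool is (3, 3, 3, 1)
  run P5 (needs (0, 2, 3, 0), free (3, 3, 3, 1)); after release of (0, 0, 1, 0) the pool is (3, 3, 4, 1)
  run P4 (needs (2, 1, 0, 0), free (3, 3, 4, 1)); after release of (0, 1, 2, 0) the pool is (3, 4, 6, 1)
  P6 still needs (6, 6, 2, 2) but only (3, 4, 6, 1) is free — short on R4, R3 and R2
  P1 still needs (2, 4, 4, 2) but only (3, 4, 6, 1) is free — short on R2
  P3 still needs (1, 7, 0, 3) but only (3, 4, 6, 1) is free — short on R3 and R2
Permanently blocked: P6, P1 and P3.


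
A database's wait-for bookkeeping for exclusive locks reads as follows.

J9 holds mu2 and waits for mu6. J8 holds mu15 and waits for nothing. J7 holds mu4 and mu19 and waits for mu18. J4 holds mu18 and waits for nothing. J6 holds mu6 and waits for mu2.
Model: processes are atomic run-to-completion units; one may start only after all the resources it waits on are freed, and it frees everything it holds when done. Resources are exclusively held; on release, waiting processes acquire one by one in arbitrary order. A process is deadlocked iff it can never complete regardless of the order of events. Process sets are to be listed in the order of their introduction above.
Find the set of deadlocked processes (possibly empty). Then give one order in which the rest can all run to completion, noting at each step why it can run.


Deadlocked: J9 and J6.
Key observation: nobody on the ring J9 -> J6 -> J9 can start until another member finishes, which never happens; no other process is dragged down with it.
One completion order for the rest: J4, J8, J7.
Step-by-step check:
  run J4 (it waits on nothing); releases mu18
  run J8 (it waits on nothing); releases mu15
  run J7 (all its waits — mu18 — are resolved); releases mu4 and mu19


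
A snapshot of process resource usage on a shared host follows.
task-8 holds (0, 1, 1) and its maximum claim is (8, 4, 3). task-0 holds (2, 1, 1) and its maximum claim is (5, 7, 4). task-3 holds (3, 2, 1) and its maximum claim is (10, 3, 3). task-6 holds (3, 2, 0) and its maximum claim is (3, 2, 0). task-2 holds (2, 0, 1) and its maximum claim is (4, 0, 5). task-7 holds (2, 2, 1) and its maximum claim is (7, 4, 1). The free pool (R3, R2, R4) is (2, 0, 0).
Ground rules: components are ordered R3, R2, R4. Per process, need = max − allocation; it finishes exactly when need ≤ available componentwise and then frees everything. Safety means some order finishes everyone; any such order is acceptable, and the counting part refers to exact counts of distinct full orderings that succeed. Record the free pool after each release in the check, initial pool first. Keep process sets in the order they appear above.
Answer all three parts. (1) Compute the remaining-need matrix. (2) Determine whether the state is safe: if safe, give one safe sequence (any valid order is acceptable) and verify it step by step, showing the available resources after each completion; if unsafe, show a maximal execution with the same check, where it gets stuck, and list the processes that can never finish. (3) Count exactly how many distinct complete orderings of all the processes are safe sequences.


(1) Need matrix, components ordered R3, R2, R4:
  task-8: (8, 3, 2)
  task-0: (3, 6, 3)
  task-3: (7, 1, 2)
  task-6: (0, 0, 0)
  task-2: (2, 0, 4)
  task-7: (5, 2, 0)
(2) UNSAFE — no complete ordering exists.
Key observation: once task-6, task-7 finish, the pool peaks at (7, 4, 1) — and every remaining process still needs more R4 than that.
A maximal execution: task-6, task-7 — then nothing else fits. Step-by-step check:
  pool = (2, 0, 0)
  task-6 needs (0, 0, 0) <= (2, 0, 0) -> finishes; pool += (3, 2, 0) = (5, 2, 0)
  task-7 needs (5, 2, 0) <= (5, 2, 0) -> finishes; pool += (2, 2, 1) = (7, 4, 1)
  task-8 cannot run: need (8, 3, 2) vs free (7, 4, 1) (insufficient R3 and R4)
  task-0 cannot run: need (3, 6, 3) vs free (7, 4, 1) (insufficient R2 and R4)
  task-3 cannot run: need (7, 1, 2) vs free (7, 4, 1) (insufficient R4)
  task-2 cannot run: need (2, 0, 4) vs free (7, 4, 1) (insufficient R4)
Permanently blocked: task-8, task-0, task-3 and task-2.
(3) The exact count: 0 of the possible complete orderings are safe sequences.


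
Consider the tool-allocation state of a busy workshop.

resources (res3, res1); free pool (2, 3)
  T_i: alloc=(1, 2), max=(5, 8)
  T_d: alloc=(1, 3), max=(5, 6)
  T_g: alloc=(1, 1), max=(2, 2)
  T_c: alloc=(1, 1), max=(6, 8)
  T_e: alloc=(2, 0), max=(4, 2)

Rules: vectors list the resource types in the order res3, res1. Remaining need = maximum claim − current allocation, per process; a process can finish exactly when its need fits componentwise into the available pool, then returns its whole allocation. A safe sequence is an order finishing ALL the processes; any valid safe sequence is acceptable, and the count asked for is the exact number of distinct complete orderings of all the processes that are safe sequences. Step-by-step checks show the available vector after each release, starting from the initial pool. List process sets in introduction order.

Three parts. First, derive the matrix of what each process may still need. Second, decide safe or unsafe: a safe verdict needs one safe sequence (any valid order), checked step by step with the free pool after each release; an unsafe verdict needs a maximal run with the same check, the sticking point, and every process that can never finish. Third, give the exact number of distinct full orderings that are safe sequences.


(1) Need matrix, components ordered res3, res1:
  T_i: (4, 6)
  T_d: (4, 3)
  T_g: (1, 1)
  T_c: (5, 7)
  T_e: (2, 2)
(2) SAFE — a valid safe sequence is T_g, T_e, T_d, T_c, T_i.
Key observation: T_c is the earliest step where a requested resource binds exactly: need (5, 7), pool (6, 7) at its turn.
Walking it through:
  pool = (2, 3)
  T_g: need (1, 1) fits (2, 3); releases (1, 1), pool now (3, 4)
  T_e: need (2, 2) fits (3, 4); releases (2, 0), pool now (5, 4)
  T_d: need (4, 3) fits (5, 4); releases (1, 3), pool now (6, 7)
  T_c: need (5, 7) fits (6, 7); releases (1, 1), pool now (7, 8)
  T_i: need (4, 6) fits (7, 8); releases (1, 2), pool now (8, 10)
(3) The exact count: 8 of the possible complete orderings are safe sequences.


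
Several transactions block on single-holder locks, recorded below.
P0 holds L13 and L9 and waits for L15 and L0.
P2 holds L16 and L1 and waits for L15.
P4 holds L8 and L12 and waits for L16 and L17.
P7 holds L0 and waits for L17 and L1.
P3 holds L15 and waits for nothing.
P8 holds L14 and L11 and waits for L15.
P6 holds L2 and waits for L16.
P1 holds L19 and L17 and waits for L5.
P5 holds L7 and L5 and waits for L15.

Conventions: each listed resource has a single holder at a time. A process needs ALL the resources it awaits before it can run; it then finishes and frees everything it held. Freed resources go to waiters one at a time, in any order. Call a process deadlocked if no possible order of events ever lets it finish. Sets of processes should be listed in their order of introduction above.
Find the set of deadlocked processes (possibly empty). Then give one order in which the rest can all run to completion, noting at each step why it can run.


The deadlocked set is empty.
Key observation: every chain of waits terminates; starting from the processes that wait on nothing, all the rest unlock in turn.
One completion order for the rest: P3, P8, P5, P2, P6, P1, P4, P7, P0.
Verifying each step:
  P3: no waits; runs immediately, freeing L15
  P8 waits on L15 — all released -> runs and releases L14 and L11
  P5 waits on L15 — all released -> runs and releases L7 and L5
  P2 waits on L15 — all released -> runs and releases L16 and L1
  P6 waits on L16 — all released -> runs and releases L2
  P1 waits on L5 — all released -> runs and releases L19 and L17
  P4 waits on L16 and L17 — all released -> runs and releases L8 and L12
  P7 waits on L17 and L1 — all released -> runs and releases L0
  P0 waits on L15 and L0 — all released -> runs and releases L13 and L9
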